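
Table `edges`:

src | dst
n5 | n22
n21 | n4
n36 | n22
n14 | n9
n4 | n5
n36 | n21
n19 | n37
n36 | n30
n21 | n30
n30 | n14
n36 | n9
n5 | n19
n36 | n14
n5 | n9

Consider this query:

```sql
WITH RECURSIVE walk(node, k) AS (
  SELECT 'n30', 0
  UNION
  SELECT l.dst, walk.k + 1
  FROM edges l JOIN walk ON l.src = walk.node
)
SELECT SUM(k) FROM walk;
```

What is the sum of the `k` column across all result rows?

3

Base: (n30, k=0).
Iteration 1: edges from {n30} -> (n14, k=1).
Iteration 2: edges from {n14} -> (n9, k=2).
Iteration 3: no outgoing edges from {n9}; recursion stops.
SUM(k) = 0 + 1 + 2 = 3.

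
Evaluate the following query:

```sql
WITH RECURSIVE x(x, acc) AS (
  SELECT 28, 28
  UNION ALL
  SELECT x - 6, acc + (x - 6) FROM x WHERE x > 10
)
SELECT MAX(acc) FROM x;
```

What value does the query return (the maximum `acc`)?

Base: x=28, acc=28.
Iteration 1: 28 > 10 holds -> x = 28 - 6 = 22, acc = 28 + 22 = 50.
Iteration 2: 22 > 10 holds -> x = 22 - 6 = 16, acc = 50 + 16 = 66.
Iteration 3: 16 > 10 holds -> x = 16 - 6 = 10, acc = 66 + 10 = 76.
Iteration 4: 10 > 10 fails; recursion stops.
acc values: 28, 50, 66, 76; the maximum is 76.

76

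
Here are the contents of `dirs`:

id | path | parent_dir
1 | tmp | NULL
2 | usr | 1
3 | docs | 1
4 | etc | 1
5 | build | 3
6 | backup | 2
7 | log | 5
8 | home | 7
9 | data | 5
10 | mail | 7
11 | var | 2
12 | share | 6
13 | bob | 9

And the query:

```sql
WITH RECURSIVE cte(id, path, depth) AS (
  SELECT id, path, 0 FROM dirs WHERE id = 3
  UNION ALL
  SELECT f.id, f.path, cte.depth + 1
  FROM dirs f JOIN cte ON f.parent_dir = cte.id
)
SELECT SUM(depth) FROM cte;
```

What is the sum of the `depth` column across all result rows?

Base: id=3 (docs) at depth 0.
Iteration 1: rows with parent_dir in {3} -> build (id 5, depth 1).
Iteration 2: rows with parent_dir in {5} -> log (id 7, depth 2), data (id 9, depth 2).
Iteration 3: rows with parent_dir in {7,9} -> home (id 8, depth 3), mail (id 10, depth 3), bob (id 13, depth 3).
Iteration 4: no rows with parent_dir in {8,10,13}; recursion stops.
SUM(depth) = 0 + 1 + 2 + 2 + 3 + 3 + 3 = 14.

14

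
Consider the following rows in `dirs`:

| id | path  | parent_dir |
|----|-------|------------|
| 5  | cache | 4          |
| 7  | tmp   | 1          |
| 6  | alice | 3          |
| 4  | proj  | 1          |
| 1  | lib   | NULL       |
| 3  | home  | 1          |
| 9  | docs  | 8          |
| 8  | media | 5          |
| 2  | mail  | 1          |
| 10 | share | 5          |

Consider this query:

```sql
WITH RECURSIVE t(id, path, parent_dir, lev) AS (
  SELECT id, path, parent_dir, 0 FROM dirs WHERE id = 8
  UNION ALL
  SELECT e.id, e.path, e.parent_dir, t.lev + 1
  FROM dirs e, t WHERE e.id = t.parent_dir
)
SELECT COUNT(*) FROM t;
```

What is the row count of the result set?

4

Base: id=8 (media), parent_dir=5, lev 0.
Iteration 1: join on id=5 -> cache (id 5, parent_dir=4, lev 1).
Iteration 2: join on id=4 -> proj (id 4, parent_dir=1, lev 2).
Iteration 3: join on id=1 -> lib (id 1, parent_dir=NULL, lev 3).
Iteration 4: parent_dir is NULL; no match; recursion stops.
Total rows emitted: 4.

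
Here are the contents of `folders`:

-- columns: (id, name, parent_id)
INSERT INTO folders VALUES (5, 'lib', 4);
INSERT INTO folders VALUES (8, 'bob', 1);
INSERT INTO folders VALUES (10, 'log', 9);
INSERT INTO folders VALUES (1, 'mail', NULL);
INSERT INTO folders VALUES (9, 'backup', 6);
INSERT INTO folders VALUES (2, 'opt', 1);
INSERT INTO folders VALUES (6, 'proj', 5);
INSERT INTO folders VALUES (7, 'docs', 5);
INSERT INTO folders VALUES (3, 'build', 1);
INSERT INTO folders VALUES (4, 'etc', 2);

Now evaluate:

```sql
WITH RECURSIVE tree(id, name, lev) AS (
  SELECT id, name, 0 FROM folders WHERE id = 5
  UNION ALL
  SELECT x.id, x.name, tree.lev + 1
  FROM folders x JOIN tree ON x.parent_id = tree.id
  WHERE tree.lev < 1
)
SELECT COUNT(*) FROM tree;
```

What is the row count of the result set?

Base: id=5 (lib) at lev 0.
Iteration 1: rows with parent_id in {5} -> proj (id 6, lev 1), docs (id 7, lev 1).
Iteration 2: lev < 1 fails for all current rows; recursion stops.
Total rows emitted: 3.

3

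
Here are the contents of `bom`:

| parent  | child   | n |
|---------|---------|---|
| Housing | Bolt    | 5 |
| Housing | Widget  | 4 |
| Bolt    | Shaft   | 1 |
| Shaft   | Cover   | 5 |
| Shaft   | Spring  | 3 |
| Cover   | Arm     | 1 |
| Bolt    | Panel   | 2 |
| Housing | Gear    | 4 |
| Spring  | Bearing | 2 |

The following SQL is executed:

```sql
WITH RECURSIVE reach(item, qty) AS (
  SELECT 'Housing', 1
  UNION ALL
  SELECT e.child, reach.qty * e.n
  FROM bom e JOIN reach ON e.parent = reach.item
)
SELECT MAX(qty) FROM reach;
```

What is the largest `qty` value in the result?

Base: (Housing, qty=1).
Iteration 1: components of {Housing} -> Bolt = 1*5 = 5, Gear = 1*4 = 4, Widget = 1*4 = 4.
Iteration 2: components of {Bolt,Gear,Widget} -> Panel = 5*2 = 10, Shaft = 5*1 = 5.
Iteration 3: components of {Panel,Shaft} -> Cover = 5*5 = 25, Spring = 5*3 = 15.
Iteration 4: components of {Cover,Spring} -> Arm = 25*1 = 25, Bearing = 15*2 = 30.
Iteration 5: no further components; recursion stops.
qty values: 1, 5, 4, 4, 5, 10, 25, 15, 25, 30; the maximum is 30.

30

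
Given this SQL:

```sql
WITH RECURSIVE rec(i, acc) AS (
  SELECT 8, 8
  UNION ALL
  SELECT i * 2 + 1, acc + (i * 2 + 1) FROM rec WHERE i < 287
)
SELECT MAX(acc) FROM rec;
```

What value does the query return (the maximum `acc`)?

561

Base: i=8, acc=8.
Iteration 1: 8 < 287 holds -> i = 8 * 2 + 1 = 17, acc = 8 + 17 = 25.
Iteration 2: 17 < 287 holds -> i = 17 * 2 + 1 = 35, acc = 25 + 35 = 60.
Iteration 3: 35 < 287 holds -> i = 35 * 2 + 1 = 71, acc = 60 + 71 = 131.
Iteration 4: 71 < 287 holds -> i = 71 * 2 + 1 = 143, acc = 131 + 143 = 274.
Iteration 5: 143 < 287 holds -> i = 143 * 2 + 1 = 287, acc = 274 + 287 = 561.
Iteration 6: 287 < 287 fails; recursion stops.
acc values: 8, 25, 60, 131, 274, 561; the maximum is 561.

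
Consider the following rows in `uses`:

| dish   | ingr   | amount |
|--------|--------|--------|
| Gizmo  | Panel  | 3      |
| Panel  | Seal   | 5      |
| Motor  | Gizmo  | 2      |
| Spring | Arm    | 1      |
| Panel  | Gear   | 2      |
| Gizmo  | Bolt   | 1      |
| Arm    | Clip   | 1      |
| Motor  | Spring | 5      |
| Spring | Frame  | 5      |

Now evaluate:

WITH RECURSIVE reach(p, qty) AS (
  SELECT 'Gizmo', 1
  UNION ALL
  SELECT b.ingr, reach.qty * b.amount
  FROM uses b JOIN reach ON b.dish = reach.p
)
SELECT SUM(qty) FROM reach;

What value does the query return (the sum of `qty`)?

Base: (Gizmo, qty=1).
Iteration 1: components of {Gizmo} -> Bolt = 1*1 = 1, Panel = 1*3 = 3.
Iteration 2: components of {Bolt,Panel} -> Gear = 3*2 = 6, Seal = 3*5 = 15.
Iteration 3: no further components; recursion stops.
SUM(qty) = 1 + 1 + 3 + 6 + 15 = 26.

26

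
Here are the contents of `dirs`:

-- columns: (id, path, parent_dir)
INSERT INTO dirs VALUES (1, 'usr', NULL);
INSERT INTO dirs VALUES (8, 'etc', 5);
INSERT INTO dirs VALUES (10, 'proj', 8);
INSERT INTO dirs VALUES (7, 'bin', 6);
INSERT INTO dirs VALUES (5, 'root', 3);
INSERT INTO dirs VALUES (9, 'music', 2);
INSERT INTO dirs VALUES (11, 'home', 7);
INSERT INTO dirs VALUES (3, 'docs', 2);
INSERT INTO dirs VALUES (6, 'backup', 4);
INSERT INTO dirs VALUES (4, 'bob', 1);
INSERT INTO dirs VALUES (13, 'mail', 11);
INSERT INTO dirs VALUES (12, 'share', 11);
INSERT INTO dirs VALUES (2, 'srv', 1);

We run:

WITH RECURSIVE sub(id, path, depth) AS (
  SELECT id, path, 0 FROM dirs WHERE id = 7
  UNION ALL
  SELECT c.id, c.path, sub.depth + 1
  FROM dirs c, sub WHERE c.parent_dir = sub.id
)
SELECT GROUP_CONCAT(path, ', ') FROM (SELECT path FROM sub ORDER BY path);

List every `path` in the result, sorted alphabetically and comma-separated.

Base: id=7 (bin) at depth 0.
Iteration 1: rows with parent_dir in {7} -> home (id 11, depth 1).
Iteration 2: rows with parent_dir in {11} -> share (id 12, depth 2), mail (id 13, depth 2).
Iteration 3: no rows with parent_dir in {12,13}; recursion stops.

bin, home, mail, share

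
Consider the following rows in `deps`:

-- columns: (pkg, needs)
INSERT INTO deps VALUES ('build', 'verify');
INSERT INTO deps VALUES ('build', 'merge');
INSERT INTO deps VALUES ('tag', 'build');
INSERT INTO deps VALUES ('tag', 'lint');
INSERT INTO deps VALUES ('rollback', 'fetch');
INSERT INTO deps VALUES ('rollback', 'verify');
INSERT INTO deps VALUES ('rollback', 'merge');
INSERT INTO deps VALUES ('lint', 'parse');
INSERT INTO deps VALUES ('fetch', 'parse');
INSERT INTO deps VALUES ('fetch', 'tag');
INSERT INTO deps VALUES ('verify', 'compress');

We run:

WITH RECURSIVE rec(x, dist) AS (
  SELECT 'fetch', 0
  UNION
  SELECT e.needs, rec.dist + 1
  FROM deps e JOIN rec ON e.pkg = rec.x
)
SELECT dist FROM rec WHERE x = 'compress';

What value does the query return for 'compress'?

Base: (fetch, dist=0).
Iteration 1: edges from {fetch} -> (parse, dist=1), (tag, dist=1).
Iteration 2: edges from {parse,tag} -> (build, dist=2), (lint, dist=2).
Iteration 3: edges from {build,lint} -> (merge, dist=3), (parse, dist=3), (verify, dist=3).
Iteration 4: edges from {merge,parse,verify} -> (compress, dist=4).
Iteration 5: no outgoing edges from {compress}; recursion stops.

4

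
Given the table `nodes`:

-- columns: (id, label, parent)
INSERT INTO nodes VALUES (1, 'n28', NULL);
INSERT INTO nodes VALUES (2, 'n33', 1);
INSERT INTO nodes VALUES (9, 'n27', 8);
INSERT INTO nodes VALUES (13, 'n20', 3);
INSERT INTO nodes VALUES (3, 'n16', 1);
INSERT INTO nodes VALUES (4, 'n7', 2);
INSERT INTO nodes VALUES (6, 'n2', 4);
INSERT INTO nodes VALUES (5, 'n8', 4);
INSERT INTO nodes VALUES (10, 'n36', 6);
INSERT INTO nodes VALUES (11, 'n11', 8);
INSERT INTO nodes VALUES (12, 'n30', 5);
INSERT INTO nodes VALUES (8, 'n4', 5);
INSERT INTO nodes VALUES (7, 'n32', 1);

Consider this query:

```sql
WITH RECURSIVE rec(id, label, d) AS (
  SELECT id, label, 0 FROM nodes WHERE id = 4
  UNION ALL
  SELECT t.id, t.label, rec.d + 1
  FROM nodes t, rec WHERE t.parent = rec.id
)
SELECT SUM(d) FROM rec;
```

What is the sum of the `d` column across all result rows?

Base: id=4 (n7) at d 0.
Iteration 1: rows with parent in {4} -> n8 (id 5, d 1), n2 (id 6, d 1).
Iteration 2: rows with parent in {5,6} -> n4 (id 8, d 2), n36 (id 10, d 2), n30 (id 12, d 2).
Iteration 3: rows with parent in {8,10,12} -> n27 (id 9, d 3), n11 (id 11, d 3).
Iteration 4: no rows with parent in {9,11}; recursion stops.
SUM(d) = 0 + 1 + 1 + 2 + 2 + 2 + 3 + 3 = 14.

14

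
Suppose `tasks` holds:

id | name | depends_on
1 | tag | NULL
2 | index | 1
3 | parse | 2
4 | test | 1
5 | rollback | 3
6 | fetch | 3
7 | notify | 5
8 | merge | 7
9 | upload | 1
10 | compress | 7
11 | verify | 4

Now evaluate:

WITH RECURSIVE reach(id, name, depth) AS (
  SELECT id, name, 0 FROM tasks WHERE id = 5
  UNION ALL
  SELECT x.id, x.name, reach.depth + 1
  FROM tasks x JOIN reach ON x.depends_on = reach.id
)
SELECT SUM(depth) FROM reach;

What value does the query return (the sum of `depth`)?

Base: id=5 (rollback) at depth 0.
Iteration 1: rows with depends_on in {5} -> notify (id 7, depth 1).
Iteration 2: rows with depends_on in {7} -> merge (id 8, depth 2), compress (id 10, depth 2).
Iteration 3: no rows with depends_on in {8,10}; recursion stops.
SUM(depth) = 0 + 1 + 2 + 2 = 5.

5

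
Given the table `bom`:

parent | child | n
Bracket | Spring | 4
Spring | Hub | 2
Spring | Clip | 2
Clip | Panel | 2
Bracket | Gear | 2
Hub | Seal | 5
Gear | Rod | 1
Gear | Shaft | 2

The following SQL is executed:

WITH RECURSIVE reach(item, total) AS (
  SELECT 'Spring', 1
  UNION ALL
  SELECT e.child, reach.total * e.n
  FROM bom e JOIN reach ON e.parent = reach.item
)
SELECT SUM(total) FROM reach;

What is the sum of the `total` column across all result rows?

Base: (Spring, total=1).
Iteration 1: components of {Spring} -> Clip = 1*2 = 2, Hub = 1*2 = 2.
Iteration 2: components of {Clip,Hub} -> Panel = 2*2 = 4, Seal = 2*5 = 10.
Iteration 3: no further components; recursion stops.
SUM(total) = 1 + 2 + 2 + 10 + 4 = 19.

19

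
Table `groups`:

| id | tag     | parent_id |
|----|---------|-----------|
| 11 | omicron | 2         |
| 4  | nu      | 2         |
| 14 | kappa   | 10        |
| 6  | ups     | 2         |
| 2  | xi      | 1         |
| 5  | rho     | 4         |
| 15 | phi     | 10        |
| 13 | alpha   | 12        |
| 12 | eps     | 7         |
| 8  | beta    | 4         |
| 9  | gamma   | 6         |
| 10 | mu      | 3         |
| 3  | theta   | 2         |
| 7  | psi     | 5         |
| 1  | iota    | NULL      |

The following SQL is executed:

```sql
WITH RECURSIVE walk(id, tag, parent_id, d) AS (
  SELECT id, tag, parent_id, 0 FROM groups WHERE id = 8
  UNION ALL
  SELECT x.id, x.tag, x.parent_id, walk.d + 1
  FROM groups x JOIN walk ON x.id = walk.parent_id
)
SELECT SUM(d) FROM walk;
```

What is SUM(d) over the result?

Base: id=8 (beta), parent_id=4, d 0.
Iteration 1: join on id=4 -> nu (id 4, parent_id=2, d 1).
Iteration 2: join on id=2 -> xi (id 2, parent_id=1, d 2).
Iteration 3: join on id=1 -> iota (id 1, parent_id=NULL, d 3).
Iteration 4: parent_id is NULL; no match; recursion stops.
SUM(d) = 0 + 1 + 2 + 3 = 6.

6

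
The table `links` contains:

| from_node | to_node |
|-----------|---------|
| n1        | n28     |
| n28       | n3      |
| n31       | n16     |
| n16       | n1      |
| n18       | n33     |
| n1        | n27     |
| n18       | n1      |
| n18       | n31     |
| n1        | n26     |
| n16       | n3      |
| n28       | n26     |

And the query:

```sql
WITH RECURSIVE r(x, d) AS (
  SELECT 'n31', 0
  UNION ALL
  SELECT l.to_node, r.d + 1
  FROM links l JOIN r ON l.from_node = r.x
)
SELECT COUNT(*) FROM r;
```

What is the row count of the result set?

Base: (n31, d=0).
Iteration 1: edges from {n31} -> (n16, d=1).
Iteration 2: edges from {n16} -> (n1, d=2), (n3, d=2).
Iteration 3: edges from {n1,n3} -> (n26, d=3), (n27, d=3), (n28, d=3).
Iteration 4: edges from {n26,n27,n28} -> (n26, d=4), (n3, d=4).
Iteration 5: no outgoing edges from {n26,n3}; recursion stops.
Total rows emitted: 9.

9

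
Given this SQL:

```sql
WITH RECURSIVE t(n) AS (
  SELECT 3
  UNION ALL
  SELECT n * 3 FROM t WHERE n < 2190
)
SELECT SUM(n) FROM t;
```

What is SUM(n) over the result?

Base: n=3.
Iteration 1: 3 < 2190 holds -> n = 3 * 3 = 9.
Iteration 2: 9 < 2190 holds -> n = 9 * 3 = 27.
Iteration 3: 27 < 2190 holds -> n = 27 * 3 = 81.
Iteration 4: 81 < 2190 holds -> n = 81 * 3 = 243.
Iteration 5: 243 < 2190 holds -> n = 243 * 3 = 729.
Iteration 6: 729 < 2190 holds -> n = 729 * 3 = 2187.
Iteration 7: 2187 < 2190 holds -> n = 2187 * 3 = 6561.
Iteration 8: 6561 < 2190 fails; recursion stops.
SUM(n) = 3 + 9 + 27 + 81 + 243 + 729 + 2187 + 6561 = 9840.

9840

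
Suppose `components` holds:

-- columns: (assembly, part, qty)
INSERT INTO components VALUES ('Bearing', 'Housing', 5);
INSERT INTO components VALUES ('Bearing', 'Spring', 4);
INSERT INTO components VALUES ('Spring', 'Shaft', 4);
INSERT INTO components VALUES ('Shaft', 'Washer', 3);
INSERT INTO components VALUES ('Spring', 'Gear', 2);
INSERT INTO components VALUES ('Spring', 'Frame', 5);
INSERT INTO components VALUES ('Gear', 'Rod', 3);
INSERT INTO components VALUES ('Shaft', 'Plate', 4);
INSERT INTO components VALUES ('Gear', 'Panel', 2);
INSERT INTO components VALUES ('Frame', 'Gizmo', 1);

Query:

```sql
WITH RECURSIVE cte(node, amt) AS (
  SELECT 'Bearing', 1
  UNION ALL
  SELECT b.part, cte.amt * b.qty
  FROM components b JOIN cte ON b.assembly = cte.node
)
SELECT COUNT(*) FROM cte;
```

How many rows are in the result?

11

Base: (Bearing, amt=1).
Iteration 1: components of {Bearing} -> Housing = 1*5 = 5, Spring = 1*4 = 4.
Iteration 2: components of {Housing,Spring} -> Frame = 4*5 = 20, Gear = 4*2 = 8, Shaft = 4*4 = 16.
Iteration 3: components of {Frame,Gear,Shaft} -> Gizmo = 20*1 = 20, Panel = 8*2 = 16, Plate = 16*4 = 64, Rod = 8*3 = 24, Washer = 16*3 = 48.
Iteration 4: no further components; recursion stops.
Total rows emitted: 11.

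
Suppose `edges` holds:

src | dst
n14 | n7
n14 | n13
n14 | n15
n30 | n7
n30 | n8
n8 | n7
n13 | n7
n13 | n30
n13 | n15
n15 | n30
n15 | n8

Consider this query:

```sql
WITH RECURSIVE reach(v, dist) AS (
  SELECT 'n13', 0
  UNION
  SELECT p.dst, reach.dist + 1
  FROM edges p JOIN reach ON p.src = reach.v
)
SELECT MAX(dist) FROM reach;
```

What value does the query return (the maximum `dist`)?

Base: (n13, dist=0).
Iteration 1: edges from {n13} -> (n15, dist=1), (n30, dist=1), (n7, dist=1).
Iteration 2: edges from {n15,n30,n7} -> (n30, dist=2), (n7, dist=2), (n8, dist=2). [UNION drops 1 duplicate row(s)]
Iteration 3: edges from {n30,n7,n8} -> (n7, dist=3), (n8, dist=3). [UNION drops 1 duplicate row(s)]
Iteration 4: edges from {n7,n8} -> (n7, dist=4).
Iteration 5: no outgoing edges from {n7}; recursion stops.
dist values: 0, 1, 1, 1, 2, 2, 2, 3, 3, 4; the maximum is 4.

4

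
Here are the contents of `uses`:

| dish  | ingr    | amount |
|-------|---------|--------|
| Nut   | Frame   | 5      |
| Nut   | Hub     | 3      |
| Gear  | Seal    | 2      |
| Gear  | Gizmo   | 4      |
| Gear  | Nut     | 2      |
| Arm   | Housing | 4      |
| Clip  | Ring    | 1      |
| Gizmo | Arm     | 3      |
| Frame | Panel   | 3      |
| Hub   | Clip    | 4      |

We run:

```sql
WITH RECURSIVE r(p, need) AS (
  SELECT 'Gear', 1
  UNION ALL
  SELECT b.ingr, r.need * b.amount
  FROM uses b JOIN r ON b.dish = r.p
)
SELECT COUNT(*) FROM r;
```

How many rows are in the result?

Base: (Gear, need=1).
Iteration 1: components of {Gear} -> Gizmo = 1*4 = 4, Nut = 1*2 = 2, Seal = 1*2 = 2.
Iteration 2: components of {Gizmo,Nut,Seal} -> Arm = 4*3 = 12, Frame = 2*5 = 10, Hub = 2*3 = 6.
Iteration 3: components of {Arm,Frame,Hub} -> Clip = 6*4 = 24, Housing = 12*4 = 48, Panel = 10*3 = 30.
Iteration 4: components of {Clip,Housing,Panel} -> Ring = 24*1 = 24.
Iteration 5: no further components; recursion stops.
Total rows emitted: 11.

11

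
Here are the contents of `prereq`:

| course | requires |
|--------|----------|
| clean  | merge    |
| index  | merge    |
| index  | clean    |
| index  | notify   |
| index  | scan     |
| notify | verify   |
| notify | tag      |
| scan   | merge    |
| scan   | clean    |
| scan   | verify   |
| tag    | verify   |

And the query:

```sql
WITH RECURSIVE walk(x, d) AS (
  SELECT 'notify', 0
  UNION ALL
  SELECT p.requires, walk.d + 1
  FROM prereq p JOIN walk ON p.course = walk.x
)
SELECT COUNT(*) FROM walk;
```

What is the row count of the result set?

Base: (notify, d=0).
Iteration 1: edges from {notify} -> (tag, d=1), (verify, d=1).
Iteration 2: edges from {tag,verify} -> (verify, d=2).
Iteration 3: no outgoing edges from {verify}; recursion stops.
Total rows emitted: 4.

4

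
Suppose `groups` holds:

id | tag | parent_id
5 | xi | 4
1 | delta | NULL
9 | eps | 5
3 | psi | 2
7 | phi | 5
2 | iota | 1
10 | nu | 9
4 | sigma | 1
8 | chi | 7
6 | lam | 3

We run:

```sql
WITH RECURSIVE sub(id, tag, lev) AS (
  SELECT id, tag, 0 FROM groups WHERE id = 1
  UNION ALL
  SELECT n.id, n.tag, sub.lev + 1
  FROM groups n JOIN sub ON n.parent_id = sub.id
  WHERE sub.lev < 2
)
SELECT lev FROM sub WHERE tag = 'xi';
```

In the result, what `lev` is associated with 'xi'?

Base: id=1 (delta) at lev 0.
Iteration 1: rows with parent_id in {1} -> iota (id 2, lev 1), sigma (id 4, lev 1).
Iteration 2: rows with parent_id in {2,4} -> psi (id 3, lev 2), xi (id 5, lev 2).
Iteration 3: lev < 2 fails for all current rows; recursion stops.

2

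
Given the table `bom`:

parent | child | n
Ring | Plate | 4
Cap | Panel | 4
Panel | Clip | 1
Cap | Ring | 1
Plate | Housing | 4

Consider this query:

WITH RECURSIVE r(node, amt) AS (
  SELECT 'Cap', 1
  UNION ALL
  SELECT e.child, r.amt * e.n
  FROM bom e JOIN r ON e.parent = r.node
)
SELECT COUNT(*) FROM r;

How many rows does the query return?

Base: (Cap, amt=1).
Iteration 1: components of {Cap} -> Panel = 1*4 = 4, Ring = 1*1 = 1.
Iteration 2: components of {Panel,Ring} -> Clip = 4*1 = 4, Plate = 1*4 = 4.
Iteration 3: components of {Clip,Plate} -> Housing = 4*4 = 16.
Iteration 4: no further components; recursion stops.
Total rows emitted: 6.

6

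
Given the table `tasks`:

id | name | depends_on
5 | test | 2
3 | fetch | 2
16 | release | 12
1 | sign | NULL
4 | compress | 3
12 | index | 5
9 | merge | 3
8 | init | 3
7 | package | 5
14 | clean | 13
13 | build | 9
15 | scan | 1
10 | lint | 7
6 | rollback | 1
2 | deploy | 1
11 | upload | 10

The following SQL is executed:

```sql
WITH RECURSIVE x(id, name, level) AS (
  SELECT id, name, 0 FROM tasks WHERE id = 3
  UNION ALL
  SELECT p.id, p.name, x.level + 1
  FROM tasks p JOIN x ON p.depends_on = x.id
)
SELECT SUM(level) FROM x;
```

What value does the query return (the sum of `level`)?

8

Base: id=3 (fetch) at level 0.
Iteration 1: rows with depends_on in {3} -> compress (id 4, level 1), init (id 8, level 1), merge (id 9, level 1).
Iteration 2: rows with depends_on in {4,8,9} -> build (id 13, level 2).
Iteration 3: rows with depends_on in {13} -> clean (id 14, level 3).
Iteration 4: no rows with depends_on in {14}; recursion stops.
SUM(level) = 0 + 1 + 1 + 1 + 2 + 3 = 8.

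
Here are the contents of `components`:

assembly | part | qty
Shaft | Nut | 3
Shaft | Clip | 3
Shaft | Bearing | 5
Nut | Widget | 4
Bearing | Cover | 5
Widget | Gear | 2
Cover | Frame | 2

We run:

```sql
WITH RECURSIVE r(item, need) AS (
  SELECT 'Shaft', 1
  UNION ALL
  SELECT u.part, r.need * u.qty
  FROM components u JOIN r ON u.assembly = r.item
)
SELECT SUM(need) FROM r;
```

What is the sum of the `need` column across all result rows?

Base: (Shaft, need=1).
Iteration 1: components of {Shaft} -> Bearing = 1*5 = 5, Clip = 1*3 = 3, Nut = 1*3 = 3.
Iteration 2: components of {Bearing,Clip,Nut} -> Cover = 5*5 = 25, Widget = 3*4 = 12.
Iteration 3: components of {Cover,Widget} -> Frame = 25*2 = 50, Gear = 12*2 = 24.
Iteration 4: no further components; recursion stops.
SUM(need) = 1 + 3 + 3 + 5 + 12 + 25 + 24 + 50 = 123.

123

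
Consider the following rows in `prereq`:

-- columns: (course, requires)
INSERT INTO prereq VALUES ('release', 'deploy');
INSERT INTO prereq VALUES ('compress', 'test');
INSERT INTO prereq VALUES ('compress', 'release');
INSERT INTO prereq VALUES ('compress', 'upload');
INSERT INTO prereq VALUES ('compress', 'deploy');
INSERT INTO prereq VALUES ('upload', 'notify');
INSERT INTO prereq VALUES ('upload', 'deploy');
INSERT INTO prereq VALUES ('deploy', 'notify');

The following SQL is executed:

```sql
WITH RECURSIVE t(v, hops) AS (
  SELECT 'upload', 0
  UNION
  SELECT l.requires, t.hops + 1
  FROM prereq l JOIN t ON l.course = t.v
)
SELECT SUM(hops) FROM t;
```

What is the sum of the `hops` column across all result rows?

4

Base: (upload, hops=0).
Iteration 1: edges from {upload} -> (deploy, hops=1), (notify, hops=1).
Iteration 2: edges from {deploy,notify} -> (notify, hops=2).
Iteration 3: no outgoing edges from {notify}; recursion stops.
SUM(hops) = 0 + 1 + 1 + 2 = 4.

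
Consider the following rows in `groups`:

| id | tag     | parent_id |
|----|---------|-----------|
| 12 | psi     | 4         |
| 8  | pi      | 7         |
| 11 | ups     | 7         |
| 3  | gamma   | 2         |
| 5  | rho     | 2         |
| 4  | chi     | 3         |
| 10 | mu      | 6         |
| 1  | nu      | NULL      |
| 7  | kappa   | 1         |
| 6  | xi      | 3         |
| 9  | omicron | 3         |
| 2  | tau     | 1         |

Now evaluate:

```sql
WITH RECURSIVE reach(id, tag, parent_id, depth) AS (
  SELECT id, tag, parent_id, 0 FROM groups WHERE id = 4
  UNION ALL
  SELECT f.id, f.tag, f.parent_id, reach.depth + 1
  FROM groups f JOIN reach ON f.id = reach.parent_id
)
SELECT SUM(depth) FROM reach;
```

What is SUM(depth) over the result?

6

Base: id=4 (chi), parent_id=3, depth 0.
Iteration 1: join on id=3 -> gamma (id 3, parent_id=2, depth 1).
Iteration 2: join on id=2 -> tau (id 2, parent_id=1, depth 2).
Iteration 3: join on id=1 -> nu (id 1, parent_id=NULL, depth 3).
Iteration 4: parent_id is NULL; no match; recursion stops.
SUM(depth) = 0 + 1 + 2 + 3 = 6.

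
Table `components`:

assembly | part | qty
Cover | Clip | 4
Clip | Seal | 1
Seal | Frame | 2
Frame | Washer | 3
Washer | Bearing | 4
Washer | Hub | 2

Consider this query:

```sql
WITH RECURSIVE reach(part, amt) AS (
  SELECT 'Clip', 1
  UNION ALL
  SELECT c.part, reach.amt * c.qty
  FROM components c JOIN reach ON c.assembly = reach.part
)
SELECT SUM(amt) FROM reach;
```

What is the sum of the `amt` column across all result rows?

46

Base: (Clip, amt=1).
Iteration 1: components of {Clip} -> Seal = 1*1 = 1.
Iteration 2: components of {Seal} -> Frame = 1*2 = 2.
Iteration 3: components of {Frame} -> Washer = 2*3 = 6.
Iteration 4: components of {Washer} -> Bearing = 6*4 = 24, Hub = 6*2 = 12.
Iteration 5: no further components; recursion stops.
SUM(amt) = 1 + 1 + 2 + 6 + 24 + 12 = 46.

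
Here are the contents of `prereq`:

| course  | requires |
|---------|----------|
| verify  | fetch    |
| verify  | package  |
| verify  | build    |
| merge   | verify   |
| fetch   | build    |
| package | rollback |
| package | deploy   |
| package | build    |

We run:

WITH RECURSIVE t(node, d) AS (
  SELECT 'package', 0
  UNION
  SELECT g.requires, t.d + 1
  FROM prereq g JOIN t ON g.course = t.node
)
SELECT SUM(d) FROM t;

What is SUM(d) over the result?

Base: (package, d=0).
Iteration 1: edges from {package} -> (build, d=1), (deploy, d=1), (rollback, d=1).
Iteration 2: no outgoing edges from {build,deploy,rollback}; recursion stops.
SUM(d) = 0 + 1 + 1 + 1 = 3.

3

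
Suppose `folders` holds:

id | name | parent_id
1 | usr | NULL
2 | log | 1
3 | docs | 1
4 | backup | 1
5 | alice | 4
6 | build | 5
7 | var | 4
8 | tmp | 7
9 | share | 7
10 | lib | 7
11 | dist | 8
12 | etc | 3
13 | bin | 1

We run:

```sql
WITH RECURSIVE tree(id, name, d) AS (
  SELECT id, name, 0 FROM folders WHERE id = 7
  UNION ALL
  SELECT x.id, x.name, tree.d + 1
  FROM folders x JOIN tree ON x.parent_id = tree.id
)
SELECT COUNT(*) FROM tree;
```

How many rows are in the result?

5

Base: id=7 (var) at d 0.
Iteration 1: rows with parent_id in {7} -> tmp (id 8, d 1), share (id 9, d 1), lib (id 10, d 1).
Iteration 2: rows with parent_id in {8,9,10} -> dist (id 11, d 2).
Iteration 3: no rows with parent_id in {11}; recursion stops.
Total rows emitted: 5.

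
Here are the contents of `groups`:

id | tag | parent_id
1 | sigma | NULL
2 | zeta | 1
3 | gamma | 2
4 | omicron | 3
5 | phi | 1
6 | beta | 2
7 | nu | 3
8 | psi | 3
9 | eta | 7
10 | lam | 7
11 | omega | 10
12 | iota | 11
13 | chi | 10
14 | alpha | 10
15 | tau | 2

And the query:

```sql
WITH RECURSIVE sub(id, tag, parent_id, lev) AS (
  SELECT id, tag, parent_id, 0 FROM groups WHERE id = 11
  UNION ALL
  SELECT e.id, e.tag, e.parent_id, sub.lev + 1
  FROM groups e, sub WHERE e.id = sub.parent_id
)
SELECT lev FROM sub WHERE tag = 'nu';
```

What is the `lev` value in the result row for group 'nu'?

Base: id=11 (omega), parent_id=10, lev 0.
Iteration 1: join on id=10 -> lam (id 10, parent_id=7, lev 1).
Iteration 2: join on id=7 -> nu (id 7, parent_id=3, lev 2).
Iteration 3: join on id=3 -> gamma (id 3, parent_id=2, lev 3).
Iteration 4: join on id=2 -> zeta (id 2, parent_id=1, lev 4).
Iteration 5: join on id=1 -> sigma (id 1, parent_id=NULL, lev 5).
Iteration 6: parent_id is NULL; no match; recursion stops.

2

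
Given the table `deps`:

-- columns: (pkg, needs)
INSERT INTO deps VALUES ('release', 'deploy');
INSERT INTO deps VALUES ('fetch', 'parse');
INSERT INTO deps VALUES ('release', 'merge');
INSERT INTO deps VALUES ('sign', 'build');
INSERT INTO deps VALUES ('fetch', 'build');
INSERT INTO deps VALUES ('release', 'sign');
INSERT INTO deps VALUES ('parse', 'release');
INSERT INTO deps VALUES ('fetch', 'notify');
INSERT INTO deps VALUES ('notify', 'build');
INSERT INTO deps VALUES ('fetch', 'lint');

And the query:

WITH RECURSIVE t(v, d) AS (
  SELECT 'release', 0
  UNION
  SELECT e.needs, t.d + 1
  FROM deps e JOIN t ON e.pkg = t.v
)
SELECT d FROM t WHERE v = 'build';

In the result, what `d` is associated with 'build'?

Base: (release, d=0).
Iteration 1: edges from {release} -> (deploy, d=1), (merge, d=1), (sign, d=1).
Iteration 2: edges from {deploy,merge,sign} -> (build, d=2).
Iteration 3: no outgoing edges from {build}; recursion stops.

2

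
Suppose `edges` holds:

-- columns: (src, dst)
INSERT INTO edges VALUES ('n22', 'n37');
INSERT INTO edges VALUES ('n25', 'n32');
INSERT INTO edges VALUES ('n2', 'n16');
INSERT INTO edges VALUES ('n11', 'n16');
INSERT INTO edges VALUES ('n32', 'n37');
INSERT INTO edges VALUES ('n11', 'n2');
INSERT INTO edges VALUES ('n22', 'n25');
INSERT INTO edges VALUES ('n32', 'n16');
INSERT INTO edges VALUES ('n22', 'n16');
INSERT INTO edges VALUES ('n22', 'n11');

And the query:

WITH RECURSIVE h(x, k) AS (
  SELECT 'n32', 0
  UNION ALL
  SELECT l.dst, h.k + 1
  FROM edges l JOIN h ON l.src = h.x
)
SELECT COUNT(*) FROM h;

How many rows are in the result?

Base: (n32, k=0).
Iteration 1: edges from {n32} -> (n16, k=1), (n37, k=1).
Iteration 2: no outgoing edges from {n16,n37}; recursion stops.
Total rows emitted: 3.

3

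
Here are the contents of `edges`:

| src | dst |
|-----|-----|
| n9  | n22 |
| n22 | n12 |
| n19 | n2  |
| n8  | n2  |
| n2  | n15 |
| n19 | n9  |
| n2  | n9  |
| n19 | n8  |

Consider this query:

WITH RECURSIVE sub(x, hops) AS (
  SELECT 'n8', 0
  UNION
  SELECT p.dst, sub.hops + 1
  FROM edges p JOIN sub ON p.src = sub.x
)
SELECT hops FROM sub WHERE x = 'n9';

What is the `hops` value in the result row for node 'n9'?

2

Base: (n8, hops=0).
Iteration 1: edges from {n8} -> (n2, hops=1).
Iteration 2: edges from {n2} -> (n15, hops=2), (n9, hops=2).
Iteration 3: edges from {n15,n9} -> (n22, hops=3).
Iteration 4: edges from {n22} -> (n12, hops=4).
Iteration 5: no outgoing edges from {n12}; recursion stops.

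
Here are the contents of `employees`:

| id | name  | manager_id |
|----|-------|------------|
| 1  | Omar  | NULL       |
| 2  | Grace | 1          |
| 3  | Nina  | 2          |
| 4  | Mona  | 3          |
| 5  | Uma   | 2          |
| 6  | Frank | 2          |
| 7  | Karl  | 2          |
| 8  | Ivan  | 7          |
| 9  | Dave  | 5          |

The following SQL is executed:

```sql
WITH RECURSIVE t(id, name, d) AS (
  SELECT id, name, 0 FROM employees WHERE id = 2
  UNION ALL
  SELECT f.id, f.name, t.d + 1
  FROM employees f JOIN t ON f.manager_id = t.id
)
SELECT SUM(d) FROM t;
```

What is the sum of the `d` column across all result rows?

10

Base: id=2 (Grace) at d 0.
Iteration 1: rows with manager_id in {2} -> Nina (id 3, d 1), Uma (id 5, d 1), Frank (id 6, d 1), Karl (id 7, d 1).
Iteration 2: rows with manager_id in {3,5,6,7} -> Mona (id 4, d 2), Ivan (id 8, d 2), Dave (id 9, d 2).
Iteration 3: no rows with manager_id in {4,8,9}; recursion stops.
SUM(d) = 0 + 1 + 1 + 1 + 1 + 2 + 2 + 2 = 10.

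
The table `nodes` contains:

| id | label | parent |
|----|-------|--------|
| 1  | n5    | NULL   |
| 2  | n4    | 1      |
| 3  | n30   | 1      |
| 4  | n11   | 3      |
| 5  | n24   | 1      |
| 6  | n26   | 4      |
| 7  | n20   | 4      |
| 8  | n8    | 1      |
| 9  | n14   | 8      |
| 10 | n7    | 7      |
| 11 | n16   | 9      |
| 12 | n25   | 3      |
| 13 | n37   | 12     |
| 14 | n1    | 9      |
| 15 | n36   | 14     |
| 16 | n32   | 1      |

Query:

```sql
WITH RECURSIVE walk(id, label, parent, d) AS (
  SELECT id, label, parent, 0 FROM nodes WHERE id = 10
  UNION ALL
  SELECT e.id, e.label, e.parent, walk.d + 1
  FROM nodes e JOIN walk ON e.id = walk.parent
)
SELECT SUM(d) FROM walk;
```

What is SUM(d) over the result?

Base: id=10 (n7), parent=7, d 0.
Iteration 1: join on id=7 -> n20 (id 7, parent=4, d 1).
Iteration 2: join on id=4 -> n11 (id 4, parent=3, d 2).
Iteration 3: join on id=3 -> n30 (id 3, parent=1, d 3).
Iteration 4: join on id=1 -> n5 (id 1, parent=NULL, d 4).
Iteration 5: parent is NULL; no match; recursion stops.
SUM(d) = 0 + 1 + 2 + 3 + 4 = 10.

10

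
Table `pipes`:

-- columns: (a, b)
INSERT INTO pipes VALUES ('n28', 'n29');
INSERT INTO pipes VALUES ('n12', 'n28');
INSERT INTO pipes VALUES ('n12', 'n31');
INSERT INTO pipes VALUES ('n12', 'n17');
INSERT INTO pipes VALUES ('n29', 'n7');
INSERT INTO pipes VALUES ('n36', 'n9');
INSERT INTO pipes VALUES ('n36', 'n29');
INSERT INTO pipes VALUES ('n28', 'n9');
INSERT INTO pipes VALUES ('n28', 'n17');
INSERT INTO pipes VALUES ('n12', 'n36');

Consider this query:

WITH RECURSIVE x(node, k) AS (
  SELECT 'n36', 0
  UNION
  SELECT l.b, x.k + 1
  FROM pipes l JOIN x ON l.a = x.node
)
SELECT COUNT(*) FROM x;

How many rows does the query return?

4

Base: (n36, k=0).
Iteration 1: edges from {n36} -> (n29, k=1), (n9, k=1).
Iteration 2: edges from {n29,n9} -> (n7, k=2).
Iteration 3: no outgoing edges from {n7}; recursion stops.
Total rows emitted: 4.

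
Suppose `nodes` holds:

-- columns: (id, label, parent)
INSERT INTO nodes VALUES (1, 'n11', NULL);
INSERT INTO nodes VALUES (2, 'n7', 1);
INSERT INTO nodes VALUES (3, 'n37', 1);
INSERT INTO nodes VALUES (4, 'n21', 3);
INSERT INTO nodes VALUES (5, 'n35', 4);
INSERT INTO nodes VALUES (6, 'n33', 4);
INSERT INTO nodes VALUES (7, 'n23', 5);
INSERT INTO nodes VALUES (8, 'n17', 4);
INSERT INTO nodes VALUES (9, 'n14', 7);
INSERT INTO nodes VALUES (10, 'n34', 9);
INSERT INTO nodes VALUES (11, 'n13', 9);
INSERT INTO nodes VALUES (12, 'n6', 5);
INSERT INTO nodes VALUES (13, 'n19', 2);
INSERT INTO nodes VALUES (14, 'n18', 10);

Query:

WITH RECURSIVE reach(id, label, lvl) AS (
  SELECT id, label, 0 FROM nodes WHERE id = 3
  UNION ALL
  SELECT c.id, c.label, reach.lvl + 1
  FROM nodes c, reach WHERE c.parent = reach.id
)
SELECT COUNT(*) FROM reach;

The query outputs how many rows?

11

Base: id=3 (n37) at lvl 0.
Iteration 1: rows with parent in {3} -> n21 (id 4, lvl 1).
Iteration 2: rows with parent in {4} -> n35 (id 5, lvl 2), n33 (id 6, lvl 2), n17 (id 8, lvl 2).
Iteration 3: rows with parent in {5,6,8} -> n23 (id 7, lvl 3), n6 (id 12, lvl 3).
Iteration 4: rows with parent in {7,12} -> n14 (id 9, lvl 4).
Iteration 5: rows with parent in {9} -> n34 (id 10, lvl 5), n13 (id 11, lvl 5).
Iteration 6: rows with parent in {10,11} -> n18 (id 14, lvl 6).
Iteration 7: no rows with parent in {14}; recursion stops.
Total rows emitted: 11.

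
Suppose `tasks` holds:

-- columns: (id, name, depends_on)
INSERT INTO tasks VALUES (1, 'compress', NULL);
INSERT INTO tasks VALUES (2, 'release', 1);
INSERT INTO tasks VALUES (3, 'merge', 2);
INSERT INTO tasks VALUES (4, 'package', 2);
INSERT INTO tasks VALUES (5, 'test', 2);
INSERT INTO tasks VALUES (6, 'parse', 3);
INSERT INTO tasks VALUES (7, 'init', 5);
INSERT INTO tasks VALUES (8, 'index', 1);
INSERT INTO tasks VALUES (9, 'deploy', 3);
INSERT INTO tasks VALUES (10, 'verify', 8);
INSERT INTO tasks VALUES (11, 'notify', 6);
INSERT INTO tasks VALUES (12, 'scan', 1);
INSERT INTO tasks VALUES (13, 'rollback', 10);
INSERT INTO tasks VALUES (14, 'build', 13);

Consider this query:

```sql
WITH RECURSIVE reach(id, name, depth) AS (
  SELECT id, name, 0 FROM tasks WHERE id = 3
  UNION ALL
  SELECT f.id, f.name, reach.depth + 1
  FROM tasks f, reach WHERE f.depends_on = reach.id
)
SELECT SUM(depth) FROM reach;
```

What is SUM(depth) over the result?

Base: id=3 (merge) at depth 0.
Iteration 1: rows with depends_on in {3} -> parse (id 6, depth 1), deploy (id 9, depth 1).
Iteration 2: rows with depends_on in {6,9} -> notify (id 11, depth 2).
Iteration 3: no rows with depends_on in {11}; recursion stops.
SUM(depth) = 0 + 1 + 1 + 2 = 4.

4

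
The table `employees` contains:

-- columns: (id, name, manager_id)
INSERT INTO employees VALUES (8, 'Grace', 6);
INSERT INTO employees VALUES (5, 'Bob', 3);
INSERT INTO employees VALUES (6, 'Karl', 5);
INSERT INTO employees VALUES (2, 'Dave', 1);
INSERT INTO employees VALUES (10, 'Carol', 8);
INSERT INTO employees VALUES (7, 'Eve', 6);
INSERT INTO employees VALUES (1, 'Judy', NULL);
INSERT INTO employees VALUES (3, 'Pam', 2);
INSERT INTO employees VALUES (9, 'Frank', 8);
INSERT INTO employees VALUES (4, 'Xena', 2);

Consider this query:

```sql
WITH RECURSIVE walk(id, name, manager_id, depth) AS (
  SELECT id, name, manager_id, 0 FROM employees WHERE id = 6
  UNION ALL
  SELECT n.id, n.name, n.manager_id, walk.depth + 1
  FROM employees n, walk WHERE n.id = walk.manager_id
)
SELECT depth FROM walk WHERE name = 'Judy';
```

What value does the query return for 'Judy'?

4

Base: id=6 (Karl), manager_id=5, depth 0.
Iteration 1: join on id=5 -> Bob (id 5, manager_id=3, depth 1).
Iteration 2: join on id=3 -> Pam (id 3, manager_id=2, depth 2).
Iteration 3: join on id=2 -> Dave (id 2, manager_id=1, depth 3).
Iteration 4: join on id=1 -> Judy (id 1, manager_id=NULL, depth 4).
Iteration 5: manager_id is NULL; no match; recursion stops.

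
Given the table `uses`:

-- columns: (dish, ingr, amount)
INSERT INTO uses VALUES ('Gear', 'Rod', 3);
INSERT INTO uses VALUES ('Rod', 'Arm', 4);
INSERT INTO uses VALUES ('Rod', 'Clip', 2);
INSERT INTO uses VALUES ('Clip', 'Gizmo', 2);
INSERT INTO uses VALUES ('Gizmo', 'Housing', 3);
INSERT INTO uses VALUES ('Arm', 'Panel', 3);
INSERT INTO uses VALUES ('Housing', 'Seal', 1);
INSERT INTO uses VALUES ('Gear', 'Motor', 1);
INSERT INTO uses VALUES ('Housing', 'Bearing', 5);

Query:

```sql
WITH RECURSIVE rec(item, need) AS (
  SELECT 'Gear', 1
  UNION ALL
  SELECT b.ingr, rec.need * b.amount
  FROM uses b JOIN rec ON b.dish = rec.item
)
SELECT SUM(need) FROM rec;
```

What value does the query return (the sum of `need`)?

323

Base: (Gear, need=1).
Iteration 1: components of {Gear} -> Motor = 1*1 = 1, Rod = 1*3 = 3.
Iteration 2: components of {Motor,Rod} -> Arm = 3*4 = 12, Clip = 3*2 = 6.
Iteration 3: components of {Arm,Clip} -> Gizmo = 6*2 = 12, Panel = 12*3 = 36.
Iteration 4: components of {Gizmo,Panel} -> Housing = 12*3 = 36.
Iteration 5: components of {Housing} -> Bearing = 36*5 = 180, Seal = 36*1 = 36.
Iteration 6: no further components; recursion stops.
SUM(need) = 1 + 3 + 1 + 12 + 6 + 36 + 12 + 36 + 36 + 180 = 323.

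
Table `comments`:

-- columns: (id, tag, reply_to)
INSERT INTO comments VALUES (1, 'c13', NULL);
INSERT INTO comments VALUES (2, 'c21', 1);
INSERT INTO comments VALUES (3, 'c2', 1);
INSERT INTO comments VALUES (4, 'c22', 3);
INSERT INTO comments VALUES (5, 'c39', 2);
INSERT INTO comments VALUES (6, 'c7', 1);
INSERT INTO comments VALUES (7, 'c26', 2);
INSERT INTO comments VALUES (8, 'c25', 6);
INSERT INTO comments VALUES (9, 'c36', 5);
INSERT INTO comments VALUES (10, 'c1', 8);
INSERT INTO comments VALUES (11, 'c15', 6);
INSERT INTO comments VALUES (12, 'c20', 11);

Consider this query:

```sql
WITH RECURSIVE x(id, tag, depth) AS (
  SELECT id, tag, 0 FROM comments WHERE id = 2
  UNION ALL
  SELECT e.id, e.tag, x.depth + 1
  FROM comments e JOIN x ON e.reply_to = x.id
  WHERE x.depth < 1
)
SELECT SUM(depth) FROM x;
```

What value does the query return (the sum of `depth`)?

2

Base: id=2 (c21) at depth 0.
Iteration 1: rows with reply_to in {2} -> c39 (id 5, depth 1), c26 (id 7, depth 1).
Iteration 2: depth < 1 fails for all current rows; recursion stops.
SUM(depth) = 0 + 1 + 1 = 2.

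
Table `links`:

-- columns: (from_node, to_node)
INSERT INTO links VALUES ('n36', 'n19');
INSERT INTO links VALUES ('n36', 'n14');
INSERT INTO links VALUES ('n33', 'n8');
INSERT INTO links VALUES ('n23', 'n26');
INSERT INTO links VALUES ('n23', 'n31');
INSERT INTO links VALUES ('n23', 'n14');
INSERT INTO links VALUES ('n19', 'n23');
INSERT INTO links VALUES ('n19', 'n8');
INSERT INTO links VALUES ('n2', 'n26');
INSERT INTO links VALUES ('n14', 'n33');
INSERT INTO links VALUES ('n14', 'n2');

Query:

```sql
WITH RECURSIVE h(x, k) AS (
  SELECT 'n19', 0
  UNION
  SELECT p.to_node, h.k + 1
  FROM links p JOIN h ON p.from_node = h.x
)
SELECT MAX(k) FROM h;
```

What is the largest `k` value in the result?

Base: (n19, k=0).
Iteration 1: edges from {n19} -> (n23, k=1), (n8, k=1).
Iteration 2: edges from {n23,n8} -> (n14, k=2), (n26, k=2), (n31, k=2).
Iteration 3: edges from {n14,n26,n31} -> (n2, k=3), (n33, k=3).
Iteration 4: edges from {n2,n33} -> (n26, k=4), (n8, k=4).
Iteration 5: no outgoing edges from {n26,n8}; recursion stops.
k values: 0, 1, 1, 2, 2, 2, 3, 3, 4, 4; the maximum is 4.

4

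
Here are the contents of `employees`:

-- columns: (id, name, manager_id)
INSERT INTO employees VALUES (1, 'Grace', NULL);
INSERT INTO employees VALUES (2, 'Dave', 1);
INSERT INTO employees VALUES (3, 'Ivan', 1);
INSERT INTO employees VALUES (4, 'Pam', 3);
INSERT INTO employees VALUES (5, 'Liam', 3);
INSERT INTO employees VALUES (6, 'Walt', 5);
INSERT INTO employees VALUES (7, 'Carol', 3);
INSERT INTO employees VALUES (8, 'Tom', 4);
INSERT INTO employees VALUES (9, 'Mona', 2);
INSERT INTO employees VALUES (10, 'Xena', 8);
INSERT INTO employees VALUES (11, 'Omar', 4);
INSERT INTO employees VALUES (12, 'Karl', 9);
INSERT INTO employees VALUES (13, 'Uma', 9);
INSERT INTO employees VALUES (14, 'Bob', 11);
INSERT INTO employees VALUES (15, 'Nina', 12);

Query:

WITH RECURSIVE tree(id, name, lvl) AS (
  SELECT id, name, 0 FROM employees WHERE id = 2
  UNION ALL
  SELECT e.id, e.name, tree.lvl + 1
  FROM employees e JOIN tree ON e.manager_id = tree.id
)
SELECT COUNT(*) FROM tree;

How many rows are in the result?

5

Base: id=2 (Dave) at lvl 0.
Iteration 1: rows with manager_id in {2} -> Mona (id 9, lvl 1).
Iteration 2: rows with manager_id in {9} -> Karl (id 12, lvl 2), Uma (id 13, lvl 2).
Iteration 3: rows with manager_id in {12,13} -> Nina (id 15, lvl 3).
Iteration 4: no rows with manager_id in {15}; recursion stops.
Total rows emitted: 5.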